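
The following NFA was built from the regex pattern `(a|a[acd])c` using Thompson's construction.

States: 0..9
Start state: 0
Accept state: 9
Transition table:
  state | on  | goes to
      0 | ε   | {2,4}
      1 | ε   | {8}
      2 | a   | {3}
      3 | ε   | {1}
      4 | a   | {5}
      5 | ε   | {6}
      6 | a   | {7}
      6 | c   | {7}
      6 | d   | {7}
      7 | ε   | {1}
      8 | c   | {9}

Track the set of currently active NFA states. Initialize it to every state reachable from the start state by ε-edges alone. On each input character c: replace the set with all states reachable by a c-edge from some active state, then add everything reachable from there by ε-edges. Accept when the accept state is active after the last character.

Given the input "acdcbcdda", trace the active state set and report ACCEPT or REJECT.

start: ε-closure({0}) = {0,2,4}
'a' @ 1: {1,3,5,6,8}
'c' @ 2: {1,7,8,9}  [accepting]
'd' @ 3: {}  — state set empty
rest 'cbcdda' ignored (set empty)
after full input: {}  (accept=9 not in)

Answer: REJECT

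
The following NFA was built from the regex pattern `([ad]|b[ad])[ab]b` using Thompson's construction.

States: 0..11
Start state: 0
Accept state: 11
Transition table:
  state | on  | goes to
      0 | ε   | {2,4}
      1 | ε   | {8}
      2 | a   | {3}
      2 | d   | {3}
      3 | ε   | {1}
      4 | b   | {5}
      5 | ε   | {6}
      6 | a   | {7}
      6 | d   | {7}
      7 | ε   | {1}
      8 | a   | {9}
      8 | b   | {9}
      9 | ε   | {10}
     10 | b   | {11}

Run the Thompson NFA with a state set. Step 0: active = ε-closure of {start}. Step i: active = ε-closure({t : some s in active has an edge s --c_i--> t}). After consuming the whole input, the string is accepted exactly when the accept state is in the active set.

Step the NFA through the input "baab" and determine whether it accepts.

S₀ = ε-closure({0}) = {0,2,4}
'b' @ 1: {5,6}
'a' @ 2: {1,7,8}
'a' @ 3: {9,10}
'b' @ 4: {11}  [accepting]
after full input: {11}  (accept=11 in)

Answer: ACCEPT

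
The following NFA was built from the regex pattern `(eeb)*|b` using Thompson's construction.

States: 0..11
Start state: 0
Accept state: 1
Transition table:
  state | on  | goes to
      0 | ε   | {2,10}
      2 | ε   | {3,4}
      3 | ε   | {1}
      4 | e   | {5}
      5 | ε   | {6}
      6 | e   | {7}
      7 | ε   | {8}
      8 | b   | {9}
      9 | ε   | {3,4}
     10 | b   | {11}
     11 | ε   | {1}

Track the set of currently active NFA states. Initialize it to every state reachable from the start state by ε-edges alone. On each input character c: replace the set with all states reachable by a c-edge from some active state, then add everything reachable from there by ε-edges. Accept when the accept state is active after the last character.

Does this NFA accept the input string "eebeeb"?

Answer: ACCEPT

Derivation:
initial (ε-close {0}): {0,1,2,3,4,10}
'e' @ 1: {5,6}
'e' @ 2: {7,8}
'b' @ 3: {1,3,4,9}  [accepting]
'e' @ 4: {5,6}
'e' @ 5: {7,8}
'b' @ 6: {1,3,4,9}  [accepting]
end set {1,3,4,9} — state 1 in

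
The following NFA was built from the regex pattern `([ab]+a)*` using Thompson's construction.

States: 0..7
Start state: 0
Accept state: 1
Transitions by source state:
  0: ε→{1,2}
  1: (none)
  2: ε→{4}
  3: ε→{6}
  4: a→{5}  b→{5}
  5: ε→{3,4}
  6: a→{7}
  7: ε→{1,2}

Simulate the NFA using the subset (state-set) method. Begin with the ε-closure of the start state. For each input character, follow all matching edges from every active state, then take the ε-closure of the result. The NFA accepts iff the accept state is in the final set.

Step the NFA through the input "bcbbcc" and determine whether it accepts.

Answer: REJECT

Steps:
start: ε-closure({0}) = {0,1,2,4}
'b' @ 1: {3,4,5,6}
'c' @ 2: {}  — state set empty
rest 'bbcc' ignored (set empty)
after full input: {}  (accept=1 not in)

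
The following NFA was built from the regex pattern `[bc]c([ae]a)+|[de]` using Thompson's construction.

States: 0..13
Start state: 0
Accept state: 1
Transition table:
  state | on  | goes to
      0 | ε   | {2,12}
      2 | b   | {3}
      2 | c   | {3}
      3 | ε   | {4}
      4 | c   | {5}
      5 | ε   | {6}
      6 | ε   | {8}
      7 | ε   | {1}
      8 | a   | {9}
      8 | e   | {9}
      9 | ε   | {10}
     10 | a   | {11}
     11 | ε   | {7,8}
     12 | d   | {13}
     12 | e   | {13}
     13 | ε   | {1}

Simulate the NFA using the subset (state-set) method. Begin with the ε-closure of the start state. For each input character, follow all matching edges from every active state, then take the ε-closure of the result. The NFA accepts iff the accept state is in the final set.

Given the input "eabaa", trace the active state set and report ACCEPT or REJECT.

initial (ε-close {0}): {0,2,12}
'e' @ 1: {1,13}  ✓accept
'a' @ 2: {}  — no active states
rest 'baa' ignored (set empty)
after full input: {}  (accept=1 not in)

Answer: REJECT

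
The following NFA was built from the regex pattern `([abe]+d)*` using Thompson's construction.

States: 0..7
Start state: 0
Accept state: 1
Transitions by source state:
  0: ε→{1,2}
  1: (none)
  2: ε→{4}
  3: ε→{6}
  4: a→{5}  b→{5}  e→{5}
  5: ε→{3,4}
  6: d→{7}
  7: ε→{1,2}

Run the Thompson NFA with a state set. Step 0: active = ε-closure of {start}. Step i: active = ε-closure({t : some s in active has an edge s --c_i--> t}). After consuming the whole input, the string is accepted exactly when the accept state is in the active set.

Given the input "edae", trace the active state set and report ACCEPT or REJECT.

Answer: REJECT

Trace:
S₀ = ε-closure({0}) = {0,1,2,4}
'e' @ 1: {3,4,5,6}
'd' @ 2: {1,2,4,7}  [accepting]
'a' @ 3: {3,4,5,6}
'e' @ 4: {3,4,5,6}
end set {3,4,5,6} — state 1 not in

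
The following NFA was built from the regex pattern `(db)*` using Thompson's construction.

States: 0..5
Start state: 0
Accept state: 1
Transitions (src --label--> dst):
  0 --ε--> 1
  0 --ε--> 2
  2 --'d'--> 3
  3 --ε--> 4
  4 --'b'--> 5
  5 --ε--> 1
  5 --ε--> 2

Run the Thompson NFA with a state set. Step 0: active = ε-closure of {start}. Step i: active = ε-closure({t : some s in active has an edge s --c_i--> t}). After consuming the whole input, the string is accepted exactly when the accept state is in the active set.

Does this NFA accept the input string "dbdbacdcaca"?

Answer: REJECT

Trace:
initial (ε-close {0}): {0,1,2}
'd' @ 1: {3,4}
'b' @ 2: {1,2,5}  ✓accept
'd' @ 3: {3,4}
'b' @ 4: {1,2,5}  ✓accept
'a' @ 5: {}  — dead — no transitions
rest 'cdcaca' ignored (set empty)
final: {}; accept 1 not in set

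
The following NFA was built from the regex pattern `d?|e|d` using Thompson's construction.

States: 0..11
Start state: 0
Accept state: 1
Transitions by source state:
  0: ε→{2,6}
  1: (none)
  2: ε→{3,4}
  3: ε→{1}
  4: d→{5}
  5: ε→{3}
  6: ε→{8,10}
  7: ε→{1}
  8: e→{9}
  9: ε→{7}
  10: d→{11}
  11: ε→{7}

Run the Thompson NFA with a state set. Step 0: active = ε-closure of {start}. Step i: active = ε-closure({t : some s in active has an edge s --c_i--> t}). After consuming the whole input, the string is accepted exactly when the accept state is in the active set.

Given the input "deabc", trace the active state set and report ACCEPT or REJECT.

initial (ε-close {0}): {0,1,2,3,4,6,8,10}
'd' @ 1: {1,3,5,7,11}  (accept∈set)
'e' @ 2: {}  — dead — no transitions
rest 'abc' ignored (set empty)
final: {}; accept 1 not in set

Answer: REJECT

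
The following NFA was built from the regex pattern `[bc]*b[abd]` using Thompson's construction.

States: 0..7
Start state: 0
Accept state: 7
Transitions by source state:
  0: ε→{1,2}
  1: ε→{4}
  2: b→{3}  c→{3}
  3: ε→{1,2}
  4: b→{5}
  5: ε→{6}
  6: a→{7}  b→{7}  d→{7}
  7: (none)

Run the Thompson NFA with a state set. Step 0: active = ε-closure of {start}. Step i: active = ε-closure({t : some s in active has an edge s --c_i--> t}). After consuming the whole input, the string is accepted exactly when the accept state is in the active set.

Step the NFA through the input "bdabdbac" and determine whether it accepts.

start: ε-closure({0}) = {0,1,2,4}
'b' @ 1: {1,2,3,4,5,6}
'd' @ 2: {7}  (accept∈set)
'a' @ 3: {}  — dead — no transitions
rest 'bdbac' ignored (set empty)
final: {}; accept 7 not in set

Answer: REJECT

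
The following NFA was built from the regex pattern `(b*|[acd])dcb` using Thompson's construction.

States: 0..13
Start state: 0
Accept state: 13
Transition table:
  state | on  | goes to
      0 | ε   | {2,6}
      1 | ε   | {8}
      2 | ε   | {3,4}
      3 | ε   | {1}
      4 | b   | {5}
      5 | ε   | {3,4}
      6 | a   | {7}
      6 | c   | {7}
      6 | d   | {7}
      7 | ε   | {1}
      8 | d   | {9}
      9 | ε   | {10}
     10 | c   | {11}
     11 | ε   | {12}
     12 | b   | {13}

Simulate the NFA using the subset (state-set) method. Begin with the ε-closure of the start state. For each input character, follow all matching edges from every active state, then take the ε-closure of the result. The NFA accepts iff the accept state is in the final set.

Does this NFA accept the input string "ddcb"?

Answer: ACCEPT

Steps:
initial (ε-close {0}): {0,1,2,3,4,6,8}
'd' @ 1: {1,7,8,9,10}
'd' @ 2: {9,10}
'c' @ 3: {11,12}
'b' @ 4: {13}  [accepting]
end set {13} — state 13 in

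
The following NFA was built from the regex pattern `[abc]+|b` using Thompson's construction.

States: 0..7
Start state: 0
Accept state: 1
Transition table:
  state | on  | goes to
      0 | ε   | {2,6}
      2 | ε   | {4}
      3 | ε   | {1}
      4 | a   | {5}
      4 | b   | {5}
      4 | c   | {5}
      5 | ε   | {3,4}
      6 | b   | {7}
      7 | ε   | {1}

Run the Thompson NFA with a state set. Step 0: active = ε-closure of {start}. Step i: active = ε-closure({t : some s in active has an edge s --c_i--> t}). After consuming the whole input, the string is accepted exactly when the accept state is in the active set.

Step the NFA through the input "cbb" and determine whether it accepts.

initial (ε-close {0}): {0,2,4,6}
'c' @ 1: {1,3,4,5}  [accepting]
'b' @ 2: {1,3,4,5}  [accepting]
'b' @ 3: {1,3,4,5}  [accepting]
after full input: {1,3,4,5}  (accept=1 in)

Answer: ACCEPT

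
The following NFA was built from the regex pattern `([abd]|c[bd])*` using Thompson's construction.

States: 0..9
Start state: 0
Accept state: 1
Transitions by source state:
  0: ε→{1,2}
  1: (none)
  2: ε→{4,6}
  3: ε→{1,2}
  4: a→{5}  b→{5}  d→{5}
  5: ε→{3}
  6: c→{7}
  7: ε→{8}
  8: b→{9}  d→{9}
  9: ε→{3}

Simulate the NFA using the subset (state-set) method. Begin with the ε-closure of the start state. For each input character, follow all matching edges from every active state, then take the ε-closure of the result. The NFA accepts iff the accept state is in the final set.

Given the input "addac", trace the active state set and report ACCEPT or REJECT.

Answer: REJECT

Derivation:
initial (ε-close {0}): {0,1,2,4,6}
'a' @ 1: {1,2,3,4,5,6}  ✓accept
'd' @ 2: {1,2,3,4,5,6}  ✓accept
'd' @ 3: {1,2,3,4,5,6}  ✓accept
'a' @ 4: {1,2,3,4,5,6}  ✓accept
'c' @ 5: {7,8}
end set {7,8} — state 1 not in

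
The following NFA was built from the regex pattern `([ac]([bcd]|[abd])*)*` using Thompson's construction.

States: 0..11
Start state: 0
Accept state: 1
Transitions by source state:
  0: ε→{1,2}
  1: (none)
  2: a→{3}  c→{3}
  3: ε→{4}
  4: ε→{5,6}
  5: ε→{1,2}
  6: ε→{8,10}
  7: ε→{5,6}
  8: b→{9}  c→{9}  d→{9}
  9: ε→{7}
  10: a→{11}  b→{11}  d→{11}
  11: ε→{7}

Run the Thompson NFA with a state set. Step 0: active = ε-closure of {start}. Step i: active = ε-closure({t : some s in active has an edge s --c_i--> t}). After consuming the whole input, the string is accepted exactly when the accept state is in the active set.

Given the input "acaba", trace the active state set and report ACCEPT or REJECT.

Answer: ACCEPT

Steps:
initial (ε-close {0}): {0,1,2}
'a' @ 1: {1,2,3,4,5,6,8,10}  (accept∈set)
'c' @ 2: {1,2,3,4,5,6,7,8,9,10}  (accept∈set)
'a' @ 3: {1,2,3,4,5,6,7,8,10,11}  (accept∈set)
'b' @ 4: {1,2,5,6,7,8,9,10,11}  (accept∈set)
'a' @ 5: {1,2,3,4,5,6,7,8,10,11}  (accept∈set)
final: {1,2,3,4,5,6,7,8,10,11}; accept 1 in set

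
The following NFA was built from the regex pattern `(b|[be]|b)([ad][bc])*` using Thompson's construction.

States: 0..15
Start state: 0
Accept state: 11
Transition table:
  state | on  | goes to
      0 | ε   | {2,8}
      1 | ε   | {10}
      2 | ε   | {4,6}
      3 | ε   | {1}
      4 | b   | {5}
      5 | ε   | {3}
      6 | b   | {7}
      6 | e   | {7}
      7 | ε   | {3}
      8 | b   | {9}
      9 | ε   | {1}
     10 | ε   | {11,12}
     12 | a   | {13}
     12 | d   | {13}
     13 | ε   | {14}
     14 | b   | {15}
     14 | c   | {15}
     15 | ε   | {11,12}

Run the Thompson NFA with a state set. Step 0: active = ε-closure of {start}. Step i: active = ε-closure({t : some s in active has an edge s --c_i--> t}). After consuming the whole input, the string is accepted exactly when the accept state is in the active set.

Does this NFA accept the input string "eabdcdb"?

S₀ = ε-closure({0}) = {0,2,4,6,8}
'e' @ 1: {1,3,7,10,11,12}  [accepting]
'a' @ 2: {13,14}
'b' @ 3: {11,12,15}  [accepting]
'd' @ 4: {13,14}
'c' @ 5: {11,12,15}  [accepting]
'd' @ 6: {13,14}
'b' @ 7: {11,12,15}  [accepting]
after full input: {11,12,15}  (accept=11 in)

Answer: ACCEPT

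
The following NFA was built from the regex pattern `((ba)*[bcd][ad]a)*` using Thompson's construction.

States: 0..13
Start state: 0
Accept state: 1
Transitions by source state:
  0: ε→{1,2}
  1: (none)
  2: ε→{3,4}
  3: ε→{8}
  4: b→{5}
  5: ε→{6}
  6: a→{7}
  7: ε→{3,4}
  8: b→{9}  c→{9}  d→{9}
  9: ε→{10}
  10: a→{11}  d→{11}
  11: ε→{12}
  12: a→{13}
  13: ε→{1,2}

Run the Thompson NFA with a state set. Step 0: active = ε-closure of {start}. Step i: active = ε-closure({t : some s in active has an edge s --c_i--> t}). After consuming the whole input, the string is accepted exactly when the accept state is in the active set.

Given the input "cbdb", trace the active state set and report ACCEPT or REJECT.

S₀ = ε-closure({0}) = {0,1,2,3,4,8}
'c' @ 1: {9,10}
'b' @ 2: {}  — dead — no transitions
rest 'db' ignored (set empty)
after full input: {}  (accept=1 not in)

Answer: REJECT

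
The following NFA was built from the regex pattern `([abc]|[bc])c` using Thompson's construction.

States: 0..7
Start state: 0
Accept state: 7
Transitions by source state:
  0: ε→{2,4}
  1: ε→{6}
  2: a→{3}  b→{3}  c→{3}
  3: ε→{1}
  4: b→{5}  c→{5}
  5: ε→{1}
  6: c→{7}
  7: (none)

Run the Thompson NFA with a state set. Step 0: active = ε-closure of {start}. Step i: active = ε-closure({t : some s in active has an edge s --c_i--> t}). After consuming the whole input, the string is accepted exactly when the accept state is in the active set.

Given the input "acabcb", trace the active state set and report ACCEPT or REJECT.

start: ε-closure({0}) = {0,2,4}
'a' @ 1: {1,3,6}
'c' @ 2: {7}  (accept∈set)
'a' @ 3: {}  — no active states
rest 'bcb' ignored (set empty)
final: {}; accept 7 not in set

Answer: REJECT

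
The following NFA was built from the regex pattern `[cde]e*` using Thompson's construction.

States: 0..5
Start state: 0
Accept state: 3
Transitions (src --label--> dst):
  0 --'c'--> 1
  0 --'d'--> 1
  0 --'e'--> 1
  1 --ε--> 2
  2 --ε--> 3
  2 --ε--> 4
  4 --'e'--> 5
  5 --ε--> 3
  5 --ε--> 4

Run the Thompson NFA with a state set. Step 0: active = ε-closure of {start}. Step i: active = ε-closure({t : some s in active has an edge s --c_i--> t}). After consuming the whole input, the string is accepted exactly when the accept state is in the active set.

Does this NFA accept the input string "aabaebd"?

S₀ = ε-closure({0}) = {0}
'a' @ 1: {}  — state set empty
rest 'abaebd' ignored (set empty)
after full input: {}  (accept=3 not in)

Answer: REJECT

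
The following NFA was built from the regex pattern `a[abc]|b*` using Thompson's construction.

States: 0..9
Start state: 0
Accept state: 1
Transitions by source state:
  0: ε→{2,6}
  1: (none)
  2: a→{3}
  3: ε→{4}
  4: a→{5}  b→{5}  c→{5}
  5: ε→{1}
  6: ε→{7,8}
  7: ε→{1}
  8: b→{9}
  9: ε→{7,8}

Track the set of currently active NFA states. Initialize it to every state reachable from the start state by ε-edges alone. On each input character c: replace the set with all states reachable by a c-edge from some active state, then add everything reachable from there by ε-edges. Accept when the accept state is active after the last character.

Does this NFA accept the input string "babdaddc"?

start: ε-closure({0}) = {0,1,2,6,7,8}
'b' @ 1: {1,7,8,9}  (accept∈set)
'a' @ 2: {}  — no active states
rest 'bdaddc' ignored (set empty)
end set {} — state 1 not in

Answer: REJECT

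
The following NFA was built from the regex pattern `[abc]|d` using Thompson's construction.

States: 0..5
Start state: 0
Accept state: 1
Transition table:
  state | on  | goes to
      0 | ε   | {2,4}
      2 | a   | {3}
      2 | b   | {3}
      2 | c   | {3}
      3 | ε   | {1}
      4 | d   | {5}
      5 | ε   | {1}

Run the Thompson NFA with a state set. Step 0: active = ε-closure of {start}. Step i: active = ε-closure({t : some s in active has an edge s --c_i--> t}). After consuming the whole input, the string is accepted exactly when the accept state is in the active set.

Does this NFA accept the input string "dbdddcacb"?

initial (ε-close {0}): {0,2,4}
'd' @ 1: {1,5}  ✓accept
'b' @ 2: {}  — dead — no transitions
rest 'dddcacb' ignored (set empty)
end set {} — state 1 not in

Answer: REJECT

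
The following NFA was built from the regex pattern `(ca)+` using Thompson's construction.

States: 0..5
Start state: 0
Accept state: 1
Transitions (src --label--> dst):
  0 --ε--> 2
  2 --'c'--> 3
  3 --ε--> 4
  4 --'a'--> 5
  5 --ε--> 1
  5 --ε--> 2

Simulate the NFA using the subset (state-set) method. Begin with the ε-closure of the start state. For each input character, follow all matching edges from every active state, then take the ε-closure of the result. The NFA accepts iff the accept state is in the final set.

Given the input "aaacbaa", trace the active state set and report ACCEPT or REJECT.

S₀ = ε-closure({0}) = {0,2}
'a' @ 1: {}  — no active states
rest 'aacbaa' ignored (set empty)
after full input: {}  (accept=1 not in)

Answer: REJECT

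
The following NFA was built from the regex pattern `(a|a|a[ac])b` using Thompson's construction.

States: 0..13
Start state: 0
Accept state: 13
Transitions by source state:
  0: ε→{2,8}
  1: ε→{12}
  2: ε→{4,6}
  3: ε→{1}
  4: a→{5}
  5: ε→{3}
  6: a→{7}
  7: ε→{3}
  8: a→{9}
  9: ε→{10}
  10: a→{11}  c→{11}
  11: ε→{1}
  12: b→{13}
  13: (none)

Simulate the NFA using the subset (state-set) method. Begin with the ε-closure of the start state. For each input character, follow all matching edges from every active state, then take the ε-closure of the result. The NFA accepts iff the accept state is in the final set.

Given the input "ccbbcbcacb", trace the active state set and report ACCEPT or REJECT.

initial (ε-close {0}): {0,2,4,6,8}
'c' @ 1: {}  — no active states
rest 'cbbcbcacb' ignored (set empty)
after full input: {}  (accept=13 not in)

Answer: REJECT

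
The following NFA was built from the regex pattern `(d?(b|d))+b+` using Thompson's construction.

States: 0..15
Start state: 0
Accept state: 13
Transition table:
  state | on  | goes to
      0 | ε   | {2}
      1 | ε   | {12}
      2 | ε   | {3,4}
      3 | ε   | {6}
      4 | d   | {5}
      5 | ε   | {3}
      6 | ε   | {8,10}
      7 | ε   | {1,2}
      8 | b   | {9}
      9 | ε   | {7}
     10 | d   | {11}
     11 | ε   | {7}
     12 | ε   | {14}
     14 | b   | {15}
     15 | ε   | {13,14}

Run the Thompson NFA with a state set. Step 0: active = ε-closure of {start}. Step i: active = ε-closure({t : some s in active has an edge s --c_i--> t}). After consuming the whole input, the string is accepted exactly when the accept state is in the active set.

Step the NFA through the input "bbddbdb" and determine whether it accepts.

Answer: ACCEPT

Derivation:
start: ε-closure({0}) = {0,2,3,4,6,8,10}
'b' @ 1: {1,2,3,4,6,7,8,9,10,12,14}
'b' @ 2: {1,2,3,4,6,7,8,9,10,12,13,14,15}  [accepting]
'd' @ 3: {1,2,3,4,5,6,7,8,10,11,12,14}
'd' @ 4: {1,2,3,4,5,6,7,8,10,11,12,14}
'b' @ 5: {1,2,3,4,6,7,8,9,10,12,13,14,15}  [accepting]
'd' @ 6: {1,2,3,4,5,6,7,8,10,11,12,14}
'b' @ 7: {1,2,3,4,6,7,8,9,10,12,13,14,15}  [accepting]
end set {1,2,3,4,6,7,8,9,10,12,13,14,15} — state 13 in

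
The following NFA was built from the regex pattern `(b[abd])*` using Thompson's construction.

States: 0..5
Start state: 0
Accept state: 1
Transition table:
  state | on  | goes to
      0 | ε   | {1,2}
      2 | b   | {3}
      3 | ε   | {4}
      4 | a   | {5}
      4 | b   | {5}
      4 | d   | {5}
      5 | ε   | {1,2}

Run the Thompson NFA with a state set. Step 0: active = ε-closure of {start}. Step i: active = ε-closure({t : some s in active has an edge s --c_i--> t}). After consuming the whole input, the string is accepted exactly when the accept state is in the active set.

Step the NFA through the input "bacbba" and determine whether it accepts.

Answer: REJECT

Trace:
start: ε-closure({0}) = {0,1,2}
'b' @ 1: {3,4}
'a' @ 2: {1,2,5}  ✓accept
'c' @ 3: {}  — state set empty
rest 'bba' ignored (set empty)
final: {}; accept 1 not in set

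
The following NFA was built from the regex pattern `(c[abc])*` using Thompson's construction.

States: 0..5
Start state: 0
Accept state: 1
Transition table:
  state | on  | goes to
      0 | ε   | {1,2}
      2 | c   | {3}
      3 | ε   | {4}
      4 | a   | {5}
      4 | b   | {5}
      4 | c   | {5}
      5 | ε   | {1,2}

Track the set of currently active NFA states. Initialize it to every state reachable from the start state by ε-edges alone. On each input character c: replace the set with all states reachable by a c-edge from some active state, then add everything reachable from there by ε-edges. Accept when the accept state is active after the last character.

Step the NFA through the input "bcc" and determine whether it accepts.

S₀ = ε-closure({0}) = {0,1,2}
'b' @ 1: {}  — no active states
rest 'cc' ignored (set empty)
end set {} — state 1 not in

Answer: REJECT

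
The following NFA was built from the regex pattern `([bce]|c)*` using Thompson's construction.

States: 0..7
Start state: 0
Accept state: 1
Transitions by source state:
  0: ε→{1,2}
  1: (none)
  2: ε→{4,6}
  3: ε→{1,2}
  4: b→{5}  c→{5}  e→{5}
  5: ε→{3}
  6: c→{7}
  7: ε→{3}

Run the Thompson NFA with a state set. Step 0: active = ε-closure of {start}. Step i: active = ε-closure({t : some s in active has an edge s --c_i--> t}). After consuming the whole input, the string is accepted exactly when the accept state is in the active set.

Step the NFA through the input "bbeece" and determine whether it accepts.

Answer: ACCEPT

Derivation:
initial (ε-close {0}): {0,1,2,4,6}
'b' @ 1: {1,2,3,4,5,6}  [accepting]
'b' @ 2: {1,2,3,4,5,6}  [accepting]
'e' @ 3: {1,2,3,4,5,6}  [accepting]
'e' @ 4: {1,2,3,4,5,6}  [accepting]
'c' @ 5: {1,2,3,4,5,6,7}  [accepting]
'e' @ 6: {1,2,3,4,5,6}  [accepting]
after full input: {1,2,3,4,5,6}  (accept=1 in)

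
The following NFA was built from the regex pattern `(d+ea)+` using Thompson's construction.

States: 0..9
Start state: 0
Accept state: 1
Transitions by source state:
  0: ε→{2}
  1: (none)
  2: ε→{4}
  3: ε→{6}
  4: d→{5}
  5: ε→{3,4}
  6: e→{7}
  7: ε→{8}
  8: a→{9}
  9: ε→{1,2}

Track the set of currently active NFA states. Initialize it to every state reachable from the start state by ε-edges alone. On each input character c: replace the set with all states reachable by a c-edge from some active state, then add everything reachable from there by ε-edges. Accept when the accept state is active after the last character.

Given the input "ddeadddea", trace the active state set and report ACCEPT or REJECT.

Answer: ACCEPT

Derivation:
S₀ = ε-closure({0}) = {0,2,4}
'd' @ 1: {3,4,5,6}
'd' @ 2: {3,4,5,6}
'e' @ 3: {7,8}
'a' @ 4: {1,2,4,9}  [accepting]
'd' @ 5: {3,4,5,6}
'd' @ 6: {3,4,5,6}
'd' @ 7: {3,4,5,6}
'e' @ 8: {7,8}
'a' @ 9: {1,2,4,9}  [accepting]
end set {1,2,4,9} — state 1 in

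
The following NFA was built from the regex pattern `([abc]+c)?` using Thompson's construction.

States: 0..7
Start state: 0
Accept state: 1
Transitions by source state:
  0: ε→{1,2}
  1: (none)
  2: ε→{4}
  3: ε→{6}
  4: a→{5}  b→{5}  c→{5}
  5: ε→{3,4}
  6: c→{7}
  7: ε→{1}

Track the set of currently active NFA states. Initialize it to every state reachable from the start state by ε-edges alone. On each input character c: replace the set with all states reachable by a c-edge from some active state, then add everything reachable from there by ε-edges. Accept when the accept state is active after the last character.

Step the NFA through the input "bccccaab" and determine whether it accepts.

initial (ε-close {0}): {0,1,2,4}
'b' @ 1: {3,4,5,6}
'c' @ 2: {1,3,4,5,6,7}  [accepting]
'c' @ 3: {1,3,4,5,6,7}  [accepting]
'c' @ 4: {1,3,4,5,6,7}  [accepting]
'c' @ 5: {1,3,4,5,6,7}  [accepting]
'a' @ 6: {3,4,5,6}
'a' @ 7: {3,4,5,6}
'b' @ 8: {3,4,5,6}
end set {3,4,5,6} — state 1 not in

Answer: REJECT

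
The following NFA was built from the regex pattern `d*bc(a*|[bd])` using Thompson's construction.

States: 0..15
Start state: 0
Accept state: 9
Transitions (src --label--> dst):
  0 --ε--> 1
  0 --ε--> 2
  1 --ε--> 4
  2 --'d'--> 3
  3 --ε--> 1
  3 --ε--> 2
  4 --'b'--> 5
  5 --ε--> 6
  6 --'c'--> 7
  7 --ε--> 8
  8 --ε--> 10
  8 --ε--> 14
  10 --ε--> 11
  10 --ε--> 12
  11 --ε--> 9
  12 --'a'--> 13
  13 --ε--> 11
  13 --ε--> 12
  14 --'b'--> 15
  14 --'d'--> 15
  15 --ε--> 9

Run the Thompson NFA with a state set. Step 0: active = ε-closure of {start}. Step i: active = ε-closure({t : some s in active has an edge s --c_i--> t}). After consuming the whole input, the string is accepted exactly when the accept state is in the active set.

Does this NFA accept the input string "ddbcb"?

initial (ε-close {0}): {0,1,2,4}
'd' @ 1: {1,2,3,4}
'd' @ 2: {1,2,3,4}
'b' @ 3: {5,6}
'c' @ 4: {7,8,9,10,11,12,14}  (accept∈set)
'b' @ 5: {9,15}  (accept∈set)
end set {9,15} — state 9 in

Answer: ACCEPT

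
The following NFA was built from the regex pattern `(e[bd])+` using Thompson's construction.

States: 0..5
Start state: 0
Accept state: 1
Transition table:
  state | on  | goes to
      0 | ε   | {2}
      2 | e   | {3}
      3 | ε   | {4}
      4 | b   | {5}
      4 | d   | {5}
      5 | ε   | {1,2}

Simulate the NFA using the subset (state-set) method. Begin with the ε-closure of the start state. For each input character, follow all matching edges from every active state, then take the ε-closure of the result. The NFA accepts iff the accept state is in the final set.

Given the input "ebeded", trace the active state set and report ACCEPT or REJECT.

Answer: ACCEPT

Derivation:
S₀ = ε-closure({0}) = {0,2}
'e' @ 1: {3,4}
'b' @ 2: {1,2,5}  (accept∈set)
'e' @ 3: {3,4}
'd' @ 4: {1,2,5}  (accept∈set)
'e' @ 5: {3,4}
'd' @ 6: {1,2,5}  (accept∈set)
after full input: {1,2,5}  (accept=1 in)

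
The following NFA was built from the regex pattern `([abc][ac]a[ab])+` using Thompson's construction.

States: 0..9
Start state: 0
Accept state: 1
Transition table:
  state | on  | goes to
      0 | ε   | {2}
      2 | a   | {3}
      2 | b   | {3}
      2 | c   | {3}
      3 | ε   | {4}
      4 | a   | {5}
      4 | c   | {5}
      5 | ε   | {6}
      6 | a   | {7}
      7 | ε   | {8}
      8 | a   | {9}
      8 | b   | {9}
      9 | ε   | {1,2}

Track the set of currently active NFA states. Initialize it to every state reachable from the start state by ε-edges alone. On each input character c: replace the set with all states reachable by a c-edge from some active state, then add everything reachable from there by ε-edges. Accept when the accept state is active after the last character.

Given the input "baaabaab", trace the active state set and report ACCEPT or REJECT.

start: ε-closure({0}) = {0,2}
'b' @ 1: {3,4}
'a' @ 2: {5,6}
'a' @ 3: {7,8}
'a' @ 4: {1,2,9}  [accepting]
'b' @ 5: {3,4}
'a' @ 6: {5,6}
'a' @ 7: {7,8}
'b' @ 8: {1,2,9}  [accepting]
final: {1,2,9}; accept 1 in set

Answer: ACCEPT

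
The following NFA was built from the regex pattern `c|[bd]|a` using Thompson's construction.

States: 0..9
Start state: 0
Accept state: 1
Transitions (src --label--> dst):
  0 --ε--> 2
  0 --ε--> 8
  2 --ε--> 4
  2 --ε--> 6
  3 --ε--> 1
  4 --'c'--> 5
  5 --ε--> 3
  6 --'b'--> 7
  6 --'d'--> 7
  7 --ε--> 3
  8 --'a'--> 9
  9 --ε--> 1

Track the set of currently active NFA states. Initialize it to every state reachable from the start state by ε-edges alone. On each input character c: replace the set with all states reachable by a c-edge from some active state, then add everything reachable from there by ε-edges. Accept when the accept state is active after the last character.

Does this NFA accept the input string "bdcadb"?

Answer: REJECT

Derivation:
start: ε-closure({0}) = {0,2,4,6,8}
'b' @ 1: {1,3,7}  (accept∈set)
'd' @ 2: {}  — state set empty
rest 'cadb' ignored (set empty)
final: {}; accept 1 not in set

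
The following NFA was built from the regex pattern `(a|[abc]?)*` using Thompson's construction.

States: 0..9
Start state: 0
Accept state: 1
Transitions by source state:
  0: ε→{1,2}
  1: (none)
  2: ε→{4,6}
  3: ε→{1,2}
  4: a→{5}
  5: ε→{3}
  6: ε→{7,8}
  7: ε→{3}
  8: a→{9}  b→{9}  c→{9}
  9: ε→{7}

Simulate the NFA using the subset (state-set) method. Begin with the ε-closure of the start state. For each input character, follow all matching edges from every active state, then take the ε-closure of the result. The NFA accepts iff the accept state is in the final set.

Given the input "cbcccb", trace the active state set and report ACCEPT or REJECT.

Answer: ACCEPT

Steps:
initial (ε-close {0}): {0,1,2,3,4,6,7,8}
'c' @ 1: {1,2,3,4,6,7,8,9}  ✓accept
'b' @ 2: {1,2,3,4,6,7,8,9}  ✓accept
'c' @ 3: {1,2,3,4,6,7,8,9}  ✓accept
'c' @ 4: {1,2,3,4,6,7,8,9}  ✓accept
'c' @ 5: {1,2,3,4,6,7,8,9}  ✓accept
'b' @ 6: {1,2,3,4,6,7,8,9}  ✓accept
after full input: {1,2,3,4,6,7,8,9}  (accept=1 in)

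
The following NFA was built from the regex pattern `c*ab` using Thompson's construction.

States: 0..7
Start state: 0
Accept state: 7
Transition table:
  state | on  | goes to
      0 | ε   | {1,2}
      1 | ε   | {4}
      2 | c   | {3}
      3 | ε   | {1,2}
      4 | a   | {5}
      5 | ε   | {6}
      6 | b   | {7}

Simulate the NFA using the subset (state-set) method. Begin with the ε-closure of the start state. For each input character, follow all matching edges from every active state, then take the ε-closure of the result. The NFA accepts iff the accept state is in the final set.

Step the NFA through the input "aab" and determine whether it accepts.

S₀ = ε-closure({0}) = {0,1,2,4}
'a' @ 1: {5,6}
'a' @ 2: {}  — no active states
rest 'b' ignored (set empty)
final: {}; accept 7 not in set

Answer: REJECT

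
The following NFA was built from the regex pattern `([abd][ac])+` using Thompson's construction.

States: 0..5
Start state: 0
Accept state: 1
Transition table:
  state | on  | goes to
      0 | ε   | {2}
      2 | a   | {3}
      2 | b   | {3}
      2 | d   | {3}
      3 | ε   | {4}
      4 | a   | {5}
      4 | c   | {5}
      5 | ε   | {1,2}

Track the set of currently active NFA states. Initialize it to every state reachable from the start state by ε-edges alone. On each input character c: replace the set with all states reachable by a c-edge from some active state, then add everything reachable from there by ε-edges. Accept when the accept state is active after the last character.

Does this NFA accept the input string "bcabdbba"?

Answer: REJECT

Steps:
S₀ = ε-closure({0}) = {0,2}
'b' @ 1: {3,4}
'c' @ 2: {1,2,5}  (accept∈set)
'a' @ 3: {3,4}
'b' @ 4: {}  — no active states
rest 'dbba' ignored (set empty)
end set {} — state 1 not in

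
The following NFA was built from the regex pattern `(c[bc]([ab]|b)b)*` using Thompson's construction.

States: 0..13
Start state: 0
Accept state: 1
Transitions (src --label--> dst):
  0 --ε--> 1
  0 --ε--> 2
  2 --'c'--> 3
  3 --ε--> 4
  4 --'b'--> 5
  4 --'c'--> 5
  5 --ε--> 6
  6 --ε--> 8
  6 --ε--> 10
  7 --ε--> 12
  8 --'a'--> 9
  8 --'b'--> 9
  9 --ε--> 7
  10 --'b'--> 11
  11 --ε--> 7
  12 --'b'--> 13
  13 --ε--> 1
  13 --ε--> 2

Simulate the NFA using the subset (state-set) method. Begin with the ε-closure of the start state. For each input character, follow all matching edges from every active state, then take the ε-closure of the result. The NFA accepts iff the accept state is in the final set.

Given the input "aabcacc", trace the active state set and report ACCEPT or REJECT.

S₀ = ε-closure({0}) = {0,1,2}
'a' @ 1: {}  — no active states
rest 'abcacc' ignored (set empty)
final: {}; accept 1 not in set

Answer: REJECT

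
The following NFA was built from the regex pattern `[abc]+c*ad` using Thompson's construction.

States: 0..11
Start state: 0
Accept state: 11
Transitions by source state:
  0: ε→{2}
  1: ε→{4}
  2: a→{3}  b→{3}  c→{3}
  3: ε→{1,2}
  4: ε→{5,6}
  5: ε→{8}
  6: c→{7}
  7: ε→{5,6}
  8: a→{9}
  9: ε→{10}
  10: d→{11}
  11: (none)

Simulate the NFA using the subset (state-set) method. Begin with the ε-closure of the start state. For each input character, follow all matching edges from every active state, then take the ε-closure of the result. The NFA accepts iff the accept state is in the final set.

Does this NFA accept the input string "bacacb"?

Answer: REJECT

Trace:
start: ε-closure({0}) = {0,2}
'b' @ 1: {1,2,3,4,5,6,8}
'a' @ 2: {1,2,3,4,5,6,8,9,10}
'c' @ 3: {1,2,3,4,5,6,7,8}
'a' @ 4: {1,2,3,4,5,6,8,9,10}
'c' @ 5: {1,2,3,4,5,6,7,8}
'b' @ 6: {1,2,3,4,5,6,8}
final: {1,2,3,4,5,6,8}; accept 11 not in set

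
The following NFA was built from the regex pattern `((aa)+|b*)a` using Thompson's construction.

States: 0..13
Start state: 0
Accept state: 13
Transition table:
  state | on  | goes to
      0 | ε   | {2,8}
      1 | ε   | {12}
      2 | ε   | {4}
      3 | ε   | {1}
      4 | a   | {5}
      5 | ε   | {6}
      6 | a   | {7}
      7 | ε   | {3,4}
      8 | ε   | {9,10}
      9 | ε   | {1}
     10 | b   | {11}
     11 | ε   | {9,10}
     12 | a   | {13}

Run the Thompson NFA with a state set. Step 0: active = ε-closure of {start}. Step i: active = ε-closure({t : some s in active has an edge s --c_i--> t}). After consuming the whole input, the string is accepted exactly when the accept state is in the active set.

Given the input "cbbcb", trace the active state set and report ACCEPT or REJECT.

start: ε-closure({0}) = {0,1,2,4,8,9,10,12}
'c' @ 1: {}  — state set empty
rest 'bbcb' ignored (set empty)
after full input: {}  (accept=13 not in)

Answer: REJECT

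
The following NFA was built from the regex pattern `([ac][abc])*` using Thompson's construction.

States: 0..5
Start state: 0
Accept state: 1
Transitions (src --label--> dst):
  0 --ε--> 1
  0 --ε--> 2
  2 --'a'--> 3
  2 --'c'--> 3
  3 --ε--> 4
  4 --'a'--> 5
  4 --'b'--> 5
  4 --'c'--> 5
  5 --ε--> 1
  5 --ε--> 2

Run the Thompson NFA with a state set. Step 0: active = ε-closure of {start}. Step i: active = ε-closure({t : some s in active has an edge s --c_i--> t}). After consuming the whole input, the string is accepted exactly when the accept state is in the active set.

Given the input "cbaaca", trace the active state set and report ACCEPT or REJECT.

S₀ = ε-closure({0}) = {0,1,2}
'c' @ 1: {3,4}
'b' @ 2: {1,2,5}  (accept∈set)
'a' @ 3: {3,4}
'a' @ 4: {1,2,5}  (accept∈set)
'c' @ 5: {3,4}
'a' @ 6: {1,2,5}  (accept∈set)
after full input: {1,2,5}  (accept=1 in)

Answer: ACCEPT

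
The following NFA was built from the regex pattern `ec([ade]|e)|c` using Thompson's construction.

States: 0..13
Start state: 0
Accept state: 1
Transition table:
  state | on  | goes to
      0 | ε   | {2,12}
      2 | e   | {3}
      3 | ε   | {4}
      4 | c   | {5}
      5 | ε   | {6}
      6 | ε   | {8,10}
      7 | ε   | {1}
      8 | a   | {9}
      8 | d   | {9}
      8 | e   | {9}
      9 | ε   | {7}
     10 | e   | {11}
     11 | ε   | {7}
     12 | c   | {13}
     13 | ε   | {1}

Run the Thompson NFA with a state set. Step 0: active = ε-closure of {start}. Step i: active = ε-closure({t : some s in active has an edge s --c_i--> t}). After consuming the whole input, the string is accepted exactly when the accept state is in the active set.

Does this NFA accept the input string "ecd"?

S₀ = ε-closure({0}) = {0,2,12}
'e' @ 1: {3,4}
'c' @ 2: {5,6,8,10}
'd' @ 3: {1,7,9}  ✓accept
final: {1,7,9}; accept 1 in set

Answer: ACCEPT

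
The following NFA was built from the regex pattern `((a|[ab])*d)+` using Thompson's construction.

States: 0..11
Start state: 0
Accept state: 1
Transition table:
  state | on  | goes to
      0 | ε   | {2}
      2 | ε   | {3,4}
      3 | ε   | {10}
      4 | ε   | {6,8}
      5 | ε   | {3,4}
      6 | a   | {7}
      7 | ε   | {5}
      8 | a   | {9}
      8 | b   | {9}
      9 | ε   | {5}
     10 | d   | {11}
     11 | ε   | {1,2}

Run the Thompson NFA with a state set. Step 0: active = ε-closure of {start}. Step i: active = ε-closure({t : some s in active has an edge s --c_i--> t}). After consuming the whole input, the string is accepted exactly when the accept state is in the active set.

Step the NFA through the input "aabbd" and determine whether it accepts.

Answer: ACCEPT

Steps:
initial (ε-close {0}): {0,2,3,4,6,8,10}
'a' @ 1: {3,4,5,6,7,8,9,10}
'a' @ 2: {3,4,5,6,7,8,9,10}
'b' @ 3: {3,4,5,6,8,9,10}
'b' @ 4: {3,4,5,6,8,9,10}
'd' @ 5: {1,2,3,4,6,8,10,11}  ✓accept
after full input: {1,2,3,4,6,8,10,11}  (accept=1 in)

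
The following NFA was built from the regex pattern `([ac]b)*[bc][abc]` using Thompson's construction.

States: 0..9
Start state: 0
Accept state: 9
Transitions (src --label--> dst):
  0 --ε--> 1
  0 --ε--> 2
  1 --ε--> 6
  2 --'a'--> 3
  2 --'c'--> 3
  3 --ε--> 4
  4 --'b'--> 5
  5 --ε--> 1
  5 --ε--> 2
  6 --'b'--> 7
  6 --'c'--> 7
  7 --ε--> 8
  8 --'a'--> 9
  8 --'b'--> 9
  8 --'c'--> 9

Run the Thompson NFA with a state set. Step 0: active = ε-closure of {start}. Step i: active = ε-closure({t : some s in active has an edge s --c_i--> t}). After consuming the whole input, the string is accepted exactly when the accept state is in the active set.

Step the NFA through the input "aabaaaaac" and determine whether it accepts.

Answer: REJECT

Steps:
initial (ε-close {0}): {0,1,2,6}
'a' @ 1: {3,4}
'a' @ 2: {}  — dead — no transitions
rest 'baaaaac' ignored (set empty)
end set {} — state 9 not in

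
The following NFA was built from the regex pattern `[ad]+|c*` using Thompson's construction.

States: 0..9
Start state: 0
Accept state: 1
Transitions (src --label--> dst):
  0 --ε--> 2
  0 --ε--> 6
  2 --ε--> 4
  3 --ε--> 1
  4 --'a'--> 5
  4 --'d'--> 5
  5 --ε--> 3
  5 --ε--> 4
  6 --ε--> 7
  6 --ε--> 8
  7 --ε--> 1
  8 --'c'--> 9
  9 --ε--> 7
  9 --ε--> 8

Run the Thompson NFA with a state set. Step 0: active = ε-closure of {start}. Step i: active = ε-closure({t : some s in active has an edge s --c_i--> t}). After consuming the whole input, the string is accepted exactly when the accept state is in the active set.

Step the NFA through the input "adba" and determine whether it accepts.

start: ε-closure({0}) = {0,1,2,4,6,7,8}
'a' @ 1: {1,3,4,5}  [accepting]
'd' @ 2: {1,3,4,5}  [accepting]
'b' @ 3: {}  — no active states
rest 'a' ignored (set empty)
final: {}; accept 1 not in set

Answer: REJECT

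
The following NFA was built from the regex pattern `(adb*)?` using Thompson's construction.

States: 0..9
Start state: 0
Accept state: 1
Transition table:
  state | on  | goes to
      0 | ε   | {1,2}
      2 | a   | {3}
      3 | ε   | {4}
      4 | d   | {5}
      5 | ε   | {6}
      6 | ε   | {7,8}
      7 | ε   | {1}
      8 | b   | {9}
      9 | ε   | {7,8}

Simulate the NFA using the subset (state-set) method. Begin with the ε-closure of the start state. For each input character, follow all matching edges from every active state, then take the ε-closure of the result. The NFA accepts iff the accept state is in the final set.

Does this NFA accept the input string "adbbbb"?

Answer: ACCEPT

Derivation:
start: ε-closure({0}) = {0,1,2}
'a' @ 1: {3,4}
'd' @ 2: {1,5,6,7,8}  [accepting]
'b' @ 3: {1,7,8,9}  [accepting]
'b' @ 4: {1,7,8,9}  [accepting]
'b' @ 5: {1,7,8,9}  [accepting]
'b' @ 6: {1,7,8,9}  [accepting]
after full input: {1,7,8,9}  (accept=1 in)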